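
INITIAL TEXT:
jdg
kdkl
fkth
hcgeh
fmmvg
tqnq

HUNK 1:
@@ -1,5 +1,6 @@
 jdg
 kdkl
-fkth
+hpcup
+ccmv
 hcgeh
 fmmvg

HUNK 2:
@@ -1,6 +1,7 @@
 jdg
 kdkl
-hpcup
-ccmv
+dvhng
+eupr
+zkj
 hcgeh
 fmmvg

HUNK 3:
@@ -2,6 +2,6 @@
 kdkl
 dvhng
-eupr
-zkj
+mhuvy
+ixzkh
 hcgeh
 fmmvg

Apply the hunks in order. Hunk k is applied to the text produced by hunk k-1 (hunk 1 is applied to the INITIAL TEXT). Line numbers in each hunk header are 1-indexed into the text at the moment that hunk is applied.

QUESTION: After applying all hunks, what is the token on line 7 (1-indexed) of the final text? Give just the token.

Hunk 1: at line 1 remove [fkth] add [hpcup,ccmv] -> 7 lines: jdg kdkl hpcup ccmv hcgeh fmmvg tqnq
Hunk 2: at line 1 remove [hpcup,ccmv] add [dvhng,eupr,zkj] -> 8 lines: jdg kdkl dvhng eupr zkj hcgeh fmmvg tqnq
Hunk 3: at line 2 remove [eupr,zkj] add [mhuvy,ixzkh] -> 8 lines: jdg kdkl dvhng mhuvy ixzkh hcgeh fmmvg tqnq
Final line 7: fmmvg

Answer: fmmvg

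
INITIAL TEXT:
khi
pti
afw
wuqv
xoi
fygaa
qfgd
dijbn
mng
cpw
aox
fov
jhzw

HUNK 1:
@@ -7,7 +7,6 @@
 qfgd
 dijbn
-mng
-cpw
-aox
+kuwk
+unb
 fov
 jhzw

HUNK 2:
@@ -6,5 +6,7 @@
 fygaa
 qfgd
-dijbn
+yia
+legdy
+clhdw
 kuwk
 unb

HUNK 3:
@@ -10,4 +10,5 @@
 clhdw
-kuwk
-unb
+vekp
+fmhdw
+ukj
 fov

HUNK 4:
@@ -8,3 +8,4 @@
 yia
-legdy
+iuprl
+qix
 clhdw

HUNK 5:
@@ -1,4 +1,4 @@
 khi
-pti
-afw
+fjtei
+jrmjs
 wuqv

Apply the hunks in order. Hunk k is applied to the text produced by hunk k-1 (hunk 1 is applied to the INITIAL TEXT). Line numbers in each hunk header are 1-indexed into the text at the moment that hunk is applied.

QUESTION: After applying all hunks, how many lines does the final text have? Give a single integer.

Hunk 1: at line 7 remove [mng,cpw,aox] add [kuwk,unb] -> 12 lines: khi pti afw wuqv xoi fygaa qfgd dijbn kuwk unb fov jhzw
Hunk 2: at line 6 remove [dijbn] add [yia,legdy,clhdw] -> 14 lines: khi pti afw wuqv xoi fygaa qfgd yia legdy clhdw kuwk unb fov jhzw
Hunk 3: at line 10 remove [kuwk,unb] add [vekp,fmhdw,ukj] -> 15 lines: khi pti afw wuqv xoi fygaa qfgd yia legdy clhdw vekp fmhdw ukj fov jhzw
Hunk 4: at line 8 remove [legdy] add [iuprl,qix] -> 16 lines: khi pti afw wuqv xoi fygaa qfgd yia iuprl qix clhdw vekp fmhdw ukj fov jhzw
Hunk 5: at line 1 remove [pti,afw] add [fjtei,jrmjs] -> 16 lines: khi fjtei jrmjs wuqv xoi fygaa qfgd yia iuprl qix clhdw vekp fmhdw ukj fov jhzw
Final line count: 16

Answer: 16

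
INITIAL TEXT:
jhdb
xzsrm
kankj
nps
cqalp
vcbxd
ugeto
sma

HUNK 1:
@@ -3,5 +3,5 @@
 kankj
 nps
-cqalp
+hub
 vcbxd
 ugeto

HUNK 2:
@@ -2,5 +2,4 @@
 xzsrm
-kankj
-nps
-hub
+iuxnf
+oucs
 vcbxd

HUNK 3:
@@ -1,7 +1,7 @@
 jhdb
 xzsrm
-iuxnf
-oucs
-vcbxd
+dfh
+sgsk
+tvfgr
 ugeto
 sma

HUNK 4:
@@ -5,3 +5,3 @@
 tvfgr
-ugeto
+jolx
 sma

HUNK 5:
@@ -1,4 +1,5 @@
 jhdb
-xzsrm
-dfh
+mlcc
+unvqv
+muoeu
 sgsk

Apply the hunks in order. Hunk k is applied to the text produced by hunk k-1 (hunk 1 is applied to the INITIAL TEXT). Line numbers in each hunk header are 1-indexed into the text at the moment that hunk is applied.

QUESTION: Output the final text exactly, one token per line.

Answer: jhdb
mlcc
unvqv
muoeu
sgsk
tvfgr
jolx
sma

Derivation:
Hunk 1: at line 3 remove [cqalp] add [hub] -> 8 lines: jhdb xzsrm kankj nps hub vcbxd ugeto sma
Hunk 2: at line 2 remove [kankj,nps,hub] add [iuxnf,oucs] -> 7 lines: jhdb xzsrm iuxnf oucs vcbxd ugeto sma
Hunk 3: at line 1 remove [iuxnf,oucs,vcbxd] add [dfh,sgsk,tvfgr] -> 7 lines: jhdb xzsrm dfh sgsk tvfgr ugeto sma
Hunk 4: at line 5 remove [ugeto] add [jolx] -> 7 lines: jhdb xzsrm dfh sgsk tvfgr jolx sma
Hunk 5: at line 1 remove [xzsrm,dfh] add [mlcc,unvqv,muoeu] -> 8 lines: jhdb mlcc unvqv muoeu sgsk tvfgr jolx sma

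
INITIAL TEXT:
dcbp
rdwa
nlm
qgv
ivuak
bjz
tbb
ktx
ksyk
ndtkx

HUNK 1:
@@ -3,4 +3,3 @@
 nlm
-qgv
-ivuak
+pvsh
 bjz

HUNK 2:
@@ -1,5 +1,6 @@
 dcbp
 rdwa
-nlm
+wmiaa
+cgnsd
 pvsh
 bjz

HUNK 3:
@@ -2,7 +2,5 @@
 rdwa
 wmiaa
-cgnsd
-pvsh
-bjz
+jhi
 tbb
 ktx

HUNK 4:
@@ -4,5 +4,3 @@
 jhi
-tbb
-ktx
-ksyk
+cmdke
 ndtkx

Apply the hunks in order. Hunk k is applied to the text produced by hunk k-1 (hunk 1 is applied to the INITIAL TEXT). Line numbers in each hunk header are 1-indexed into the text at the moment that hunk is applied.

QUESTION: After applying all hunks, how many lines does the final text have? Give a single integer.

Hunk 1: at line 3 remove [qgv,ivuak] add [pvsh] -> 9 lines: dcbp rdwa nlm pvsh bjz tbb ktx ksyk ndtkx
Hunk 2: at line 1 remove [nlm] add [wmiaa,cgnsd] -> 10 lines: dcbp rdwa wmiaa cgnsd pvsh bjz tbb ktx ksyk ndtkx
Hunk 3: at line 2 remove [cgnsd,pvsh,bjz] add [jhi] -> 8 lines: dcbp rdwa wmiaa jhi tbb ktx ksyk ndtkx
Hunk 4: at line 4 remove [tbb,ktx,ksyk] add [cmdke] -> 6 lines: dcbp rdwa wmiaa jhi cmdke ndtkx
Final line count: 6

Answer: 6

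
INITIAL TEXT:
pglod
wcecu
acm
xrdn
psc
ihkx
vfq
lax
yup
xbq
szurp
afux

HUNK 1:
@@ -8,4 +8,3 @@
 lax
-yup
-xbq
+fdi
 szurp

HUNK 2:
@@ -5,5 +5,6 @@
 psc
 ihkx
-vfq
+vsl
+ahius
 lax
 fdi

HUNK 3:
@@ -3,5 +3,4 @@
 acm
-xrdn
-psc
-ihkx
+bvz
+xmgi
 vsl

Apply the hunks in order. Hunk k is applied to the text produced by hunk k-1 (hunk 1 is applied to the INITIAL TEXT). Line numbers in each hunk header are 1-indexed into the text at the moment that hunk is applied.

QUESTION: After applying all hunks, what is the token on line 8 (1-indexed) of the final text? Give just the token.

Hunk 1: at line 8 remove [yup,xbq] add [fdi] -> 11 lines: pglod wcecu acm xrdn psc ihkx vfq lax fdi szurp afux
Hunk 2: at line 5 remove [vfq] add [vsl,ahius] -> 12 lines: pglod wcecu acm xrdn psc ihkx vsl ahius lax fdi szurp afux
Hunk 3: at line 3 remove [xrdn,psc,ihkx] add [bvz,xmgi] -> 11 lines: pglod wcecu acm bvz xmgi vsl ahius lax fdi szurp afux
Final line 8: lax

Answer: lax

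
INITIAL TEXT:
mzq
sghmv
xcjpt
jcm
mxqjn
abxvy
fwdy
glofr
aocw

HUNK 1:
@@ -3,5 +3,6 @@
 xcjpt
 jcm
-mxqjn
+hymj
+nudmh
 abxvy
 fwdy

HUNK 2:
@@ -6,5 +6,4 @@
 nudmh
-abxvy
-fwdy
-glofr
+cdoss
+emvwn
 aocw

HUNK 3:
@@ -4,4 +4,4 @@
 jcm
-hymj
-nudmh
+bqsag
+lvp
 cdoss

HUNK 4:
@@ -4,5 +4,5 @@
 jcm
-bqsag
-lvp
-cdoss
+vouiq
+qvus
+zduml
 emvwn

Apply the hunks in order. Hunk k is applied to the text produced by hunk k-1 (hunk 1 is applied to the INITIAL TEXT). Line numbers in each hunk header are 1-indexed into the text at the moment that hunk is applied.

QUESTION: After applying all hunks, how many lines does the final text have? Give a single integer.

Answer: 9

Derivation:
Hunk 1: at line 3 remove [mxqjn] add [hymj,nudmh] -> 10 lines: mzq sghmv xcjpt jcm hymj nudmh abxvy fwdy glofr aocw
Hunk 2: at line 6 remove [abxvy,fwdy,glofr] add [cdoss,emvwn] -> 9 lines: mzq sghmv xcjpt jcm hymj nudmh cdoss emvwn aocw
Hunk 3: at line 4 remove [hymj,nudmh] add [bqsag,lvp] -> 9 lines: mzq sghmv xcjpt jcm bqsag lvp cdoss emvwn aocw
Hunk 4: at line 4 remove [bqsag,lvp,cdoss] add [vouiq,qvus,zduml] -> 9 lines: mzq sghmv xcjpt jcm vouiq qvus zduml emvwn aocw
Final line count: 9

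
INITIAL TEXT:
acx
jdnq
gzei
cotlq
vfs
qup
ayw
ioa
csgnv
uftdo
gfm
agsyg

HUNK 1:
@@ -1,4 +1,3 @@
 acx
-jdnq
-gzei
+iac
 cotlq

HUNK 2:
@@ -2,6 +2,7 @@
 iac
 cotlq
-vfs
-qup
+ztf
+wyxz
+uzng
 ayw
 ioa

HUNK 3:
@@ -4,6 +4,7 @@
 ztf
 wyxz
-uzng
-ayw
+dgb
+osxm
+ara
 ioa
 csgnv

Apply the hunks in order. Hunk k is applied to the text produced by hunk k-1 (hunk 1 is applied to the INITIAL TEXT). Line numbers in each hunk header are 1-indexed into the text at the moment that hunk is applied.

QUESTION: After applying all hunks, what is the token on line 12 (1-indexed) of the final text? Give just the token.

Answer: gfm

Derivation:
Hunk 1: at line 1 remove [jdnq,gzei] add [iac] -> 11 lines: acx iac cotlq vfs qup ayw ioa csgnv uftdo gfm agsyg
Hunk 2: at line 2 remove [vfs,qup] add [ztf,wyxz,uzng] -> 12 lines: acx iac cotlq ztf wyxz uzng ayw ioa csgnv uftdo gfm agsyg
Hunk 3: at line 4 remove [uzng,ayw] add [dgb,osxm,ara] -> 13 lines: acx iac cotlq ztf wyxz dgb osxm ara ioa csgnv uftdo gfm agsyg
Final line 12: gfm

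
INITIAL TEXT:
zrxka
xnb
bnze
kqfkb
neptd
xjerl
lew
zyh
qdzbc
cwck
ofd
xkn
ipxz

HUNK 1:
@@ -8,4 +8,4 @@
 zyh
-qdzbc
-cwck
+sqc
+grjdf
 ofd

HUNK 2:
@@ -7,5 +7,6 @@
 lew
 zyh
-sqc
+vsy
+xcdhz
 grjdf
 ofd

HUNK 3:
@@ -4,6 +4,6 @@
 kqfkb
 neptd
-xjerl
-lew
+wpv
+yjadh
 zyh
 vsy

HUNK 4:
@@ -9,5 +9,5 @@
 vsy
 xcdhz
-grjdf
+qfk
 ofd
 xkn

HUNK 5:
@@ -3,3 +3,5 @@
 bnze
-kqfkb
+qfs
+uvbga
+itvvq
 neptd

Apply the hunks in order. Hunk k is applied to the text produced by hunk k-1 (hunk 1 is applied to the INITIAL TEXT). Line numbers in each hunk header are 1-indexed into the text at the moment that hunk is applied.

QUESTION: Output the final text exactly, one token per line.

Answer: zrxka
xnb
bnze
qfs
uvbga
itvvq
neptd
wpv
yjadh
zyh
vsy
xcdhz
qfk
ofd
xkn
ipxz

Derivation:
Hunk 1: at line 8 remove [qdzbc,cwck] add [sqc,grjdf] -> 13 lines: zrxka xnb bnze kqfkb neptd xjerl lew zyh sqc grjdf ofd xkn ipxz
Hunk 2: at line 7 remove [sqc] add [vsy,xcdhz] -> 14 lines: zrxka xnb bnze kqfkb neptd xjerl lew zyh vsy xcdhz grjdf ofd xkn ipxz
Hunk 3: at line 4 remove [xjerl,lew] add [wpv,yjadh] -> 14 lines: zrxka xnb bnze kqfkb neptd wpv yjadh zyh vsy xcdhz grjdf ofd xkn ipxz
Hunk 4: at line 9 remove [grjdf] add [qfk] -> 14 lines: zrxka xnb bnze kqfkb neptd wpv yjadh zyh vsy xcdhz qfk ofd xkn ipxz
Hunk 5: at line 3 remove [kqfkb] add [qfs,uvbga,itvvq] -> 16 lines: zrxka xnb bnze qfs uvbga itvvq neptd wpv yjadh zyh vsy xcdhz qfk ofd xkn ipxz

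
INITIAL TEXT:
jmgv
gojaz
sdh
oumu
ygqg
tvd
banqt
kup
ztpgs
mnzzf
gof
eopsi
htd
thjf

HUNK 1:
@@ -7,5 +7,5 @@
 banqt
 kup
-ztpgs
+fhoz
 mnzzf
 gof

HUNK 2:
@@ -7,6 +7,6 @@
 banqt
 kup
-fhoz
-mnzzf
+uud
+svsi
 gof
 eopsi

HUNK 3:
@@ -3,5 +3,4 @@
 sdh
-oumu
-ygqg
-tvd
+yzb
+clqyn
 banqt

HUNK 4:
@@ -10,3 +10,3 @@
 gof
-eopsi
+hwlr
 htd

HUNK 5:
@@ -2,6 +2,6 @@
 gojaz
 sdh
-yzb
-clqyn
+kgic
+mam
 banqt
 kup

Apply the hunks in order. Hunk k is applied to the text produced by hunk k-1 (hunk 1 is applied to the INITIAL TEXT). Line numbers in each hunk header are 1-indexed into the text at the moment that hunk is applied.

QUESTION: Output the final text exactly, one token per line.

Hunk 1: at line 7 remove [ztpgs] add [fhoz] -> 14 lines: jmgv gojaz sdh oumu ygqg tvd banqt kup fhoz mnzzf gof eopsi htd thjf
Hunk 2: at line 7 remove [fhoz,mnzzf] add [uud,svsi] -> 14 lines: jmgv gojaz sdh oumu ygqg tvd banqt kup uud svsi gof eopsi htd thjf
Hunk 3: at line 3 remove [oumu,ygqg,tvd] add [yzb,clqyn] -> 13 lines: jmgv gojaz sdh yzb clqyn banqt kup uud svsi gof eopsi htd thjf
Hunk 4: at line 10 remove [eopsi] add [hwlr] -> 13 lines: jmgv gojaz sdh yzb clqyn banqt kup uud svsi gof hwlr htd thjf
Hunk 5: at line 2 remove [yzb,clqyn] add [kgic,mam] -> 13 lines: jmgv gojaz sdh kgic mam banqt kup uud svsi gof hwlr htd thjf

Answer: jmgv
gojaz
sdh
kgic
mam
banqt
kup
uud
svsi
gof
hwlr
htd
thjf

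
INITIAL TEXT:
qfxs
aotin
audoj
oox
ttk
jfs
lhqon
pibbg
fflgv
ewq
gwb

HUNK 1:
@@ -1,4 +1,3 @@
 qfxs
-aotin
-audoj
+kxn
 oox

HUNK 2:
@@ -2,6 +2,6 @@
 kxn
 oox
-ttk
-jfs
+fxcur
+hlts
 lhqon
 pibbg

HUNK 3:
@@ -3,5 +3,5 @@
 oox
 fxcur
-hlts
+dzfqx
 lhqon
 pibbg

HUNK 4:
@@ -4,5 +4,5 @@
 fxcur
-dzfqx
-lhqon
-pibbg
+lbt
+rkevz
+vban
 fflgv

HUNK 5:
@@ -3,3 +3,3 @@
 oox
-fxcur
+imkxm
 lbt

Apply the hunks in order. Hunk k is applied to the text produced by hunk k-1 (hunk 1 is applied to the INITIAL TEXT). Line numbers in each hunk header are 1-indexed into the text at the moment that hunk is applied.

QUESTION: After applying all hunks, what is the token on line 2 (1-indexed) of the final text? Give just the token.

Answer: kxn

Derivation:
Hunk 1: at line 1 remove [aotin,audoj] add [kxn] -> 10 lines: qfxs kxn oox ttk jfs lhqon pibbg fflgv ewq gwb
Hunk 2: at line 2 remove [ttk,jfs] add [fxcur,hlts] -> 10 lines: qfxs kxn oox fxcur hlts lhqon pibbg fflgv ewq gwb
Hunk 3: at line 3 remove [hlts] add [dzfqx] -> 10 lines: qfxs kxn oox fxcur dzfqx lhqon pibbg fflgv ewq gwb
Hunk 4: at line 4 remove [dzfqx,lhqon,pibbg] add [lbt,rkevz,vban] -> 10 lines: qfxs kxn oox fxcur lbt rkevz vban fflgv ewq gwb
Hunk 5: at line 3 remove [fxcur] add [imkxm] -> 10 lines: qfxs kxn oox imkxm lbt rkevz vban fflgv ewq gwb
Final line 2: kxn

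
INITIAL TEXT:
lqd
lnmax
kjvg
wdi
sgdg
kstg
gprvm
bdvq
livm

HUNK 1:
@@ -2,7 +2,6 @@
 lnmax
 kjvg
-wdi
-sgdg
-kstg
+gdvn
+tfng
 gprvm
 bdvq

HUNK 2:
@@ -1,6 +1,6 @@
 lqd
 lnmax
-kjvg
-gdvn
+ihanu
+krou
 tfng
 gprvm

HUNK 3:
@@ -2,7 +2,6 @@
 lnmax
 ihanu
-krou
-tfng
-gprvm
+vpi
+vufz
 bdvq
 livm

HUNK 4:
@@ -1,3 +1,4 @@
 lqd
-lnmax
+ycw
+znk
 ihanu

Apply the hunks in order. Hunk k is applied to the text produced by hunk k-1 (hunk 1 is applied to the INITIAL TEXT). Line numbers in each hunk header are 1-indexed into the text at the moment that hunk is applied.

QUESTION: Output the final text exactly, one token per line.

Hunk 1: at line 2 remove [wdi,sgdg,kstg] add [gdvn,tfng] -> 8 lines: lqd lnmax kjvg gdvn tfng gprvm bdvq livm
Hunk 2: at line 1 remove [kjvg,gdvn] add [ihanu,krou] -> 8 lines: lqd lnmax ihanu krou tfng gprvm bdvq livm
Hunk 3: at line 2 remove [krou,tfng,gprvm] add [vpi,vufz] -> 7 lines: lqd lnmax ihanu vpi vufz bdvq livm
Hunk 4: at line 1 remove [lnmax] add [ycw,znk] -> 8 lines: lqd ycw znk ihanu vpi vufz bdvq livm

Answer: lqd
ycw
znk
ihanu
vpi
vufz
bdvq
livm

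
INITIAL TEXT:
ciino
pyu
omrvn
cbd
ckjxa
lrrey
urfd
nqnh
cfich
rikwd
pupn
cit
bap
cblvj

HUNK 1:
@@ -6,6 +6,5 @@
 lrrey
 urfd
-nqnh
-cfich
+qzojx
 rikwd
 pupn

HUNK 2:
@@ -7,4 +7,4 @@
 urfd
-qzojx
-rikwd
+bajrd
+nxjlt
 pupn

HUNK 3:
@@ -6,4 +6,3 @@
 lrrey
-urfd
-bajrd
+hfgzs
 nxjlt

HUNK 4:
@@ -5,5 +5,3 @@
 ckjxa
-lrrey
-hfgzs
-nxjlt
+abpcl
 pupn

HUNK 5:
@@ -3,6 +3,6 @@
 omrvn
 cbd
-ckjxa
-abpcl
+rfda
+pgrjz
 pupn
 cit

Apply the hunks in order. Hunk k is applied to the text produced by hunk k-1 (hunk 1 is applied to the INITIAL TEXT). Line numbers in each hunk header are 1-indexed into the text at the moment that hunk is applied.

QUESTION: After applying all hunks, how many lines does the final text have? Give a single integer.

Hunk 1: at line 6 remove [nqnh,cfich] add [qzojx] -> 13 lines: ciino pyu omrvn cbd ckjxa lrrey urfd qzojx rikwd pupn cit bap cblvj
Hunk 2: at line 7 remove [qzojx,rikwd] add [bajrd,nxjlt] -> 13 lines: ciino pyu omrvn cbd ckjxa lrrey urfd bajrd nxjlt pupn cit bap cblvj
Hunk 3: at line 6 remove [urfd,bajrd] add [hfgzs] -> 12 lines: ciino pyu omrvn cbd ckjxa lrrey hfgzs nxjlt pupn cit bap cblvj
Hunk 4: at line 5 remove [lrrey,hfgzs,nxjlt] add [abpcl] -> 10 lines: ciino pyu omrvn cbd ckjxa abpcl pupn cit bap cblvj
Hunk 5: at line 3 remove [ckjxa,abpcl] add [rfda,pgrjz] -> 10 lines: ciino pyu omrvn cbd rfda pgrjz pupn cit bap cblvj
Final line count: 10

Answer: 10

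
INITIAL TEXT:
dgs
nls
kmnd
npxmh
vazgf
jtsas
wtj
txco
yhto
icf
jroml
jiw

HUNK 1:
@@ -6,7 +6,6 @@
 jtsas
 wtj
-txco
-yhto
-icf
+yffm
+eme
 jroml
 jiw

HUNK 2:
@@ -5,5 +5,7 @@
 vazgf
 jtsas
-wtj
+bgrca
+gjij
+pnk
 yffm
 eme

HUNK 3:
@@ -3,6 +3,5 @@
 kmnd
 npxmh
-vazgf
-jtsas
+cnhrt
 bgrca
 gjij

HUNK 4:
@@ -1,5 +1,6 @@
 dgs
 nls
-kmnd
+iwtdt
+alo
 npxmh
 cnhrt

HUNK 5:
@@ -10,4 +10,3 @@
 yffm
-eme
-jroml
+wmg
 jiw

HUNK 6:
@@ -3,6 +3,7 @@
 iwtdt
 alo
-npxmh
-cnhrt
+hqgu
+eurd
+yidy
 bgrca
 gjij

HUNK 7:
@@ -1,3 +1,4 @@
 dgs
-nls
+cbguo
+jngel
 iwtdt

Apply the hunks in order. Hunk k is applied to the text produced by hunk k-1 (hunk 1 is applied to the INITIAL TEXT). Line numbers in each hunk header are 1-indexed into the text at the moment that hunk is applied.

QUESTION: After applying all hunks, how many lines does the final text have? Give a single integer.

Hunk 1: at line 6 remove [txco,yhto,icf] add [yffm,eme] -> 11 lines: dgs nls kmnd npxmh vazgf jtsas wtj yffm eme jroml jiw
Hunk 2: at line 5 remove [wtj] add [bgrca,gjij,pnk] -> 13 lines: dgs nls kmnd npxmh vazgf jtsas bgrca gjij pnk yffm eme jroml jiw
Hunk 3: at line 3 remove [vazgf,jtsas] add [cnhrt] -> 12 lines: dgs nls kmnd npxmh cnhrt bgrca gjij pnk yffm eme jroml jiw
Hunk 4: at line 1 remove [kmnd] add [iwtdt,alo] -> 13 lines: dgs nls iwtdt alo npxmh cnhrt bgrca gjij pnk yffm eme jroml jiw
Hunk 5: at line 10 remove [eme,jroml] add [wmg] -> 12 lines: dgs nls iwtdt alo npxmh cnhrt bgrca gjij pnk yffm wmg jiw
Hunk 6: at line 3 remove [npxmh,cnhrt] add [hqgu,eurd,yidy] -> 13 lines: dgs nls iwtdt alo hqgu eurd yidy bgrca gjij pnk yffm wmg jiw
Hunk 7: at line 1 remove [nls] add [cbguo,jngel] -> 14 lines: dgs cbguo jngel iwtdt alo hqgu eurd yidy bgrca gjij pnk yffm wmg jiw
Final line count: 14

Answer: 14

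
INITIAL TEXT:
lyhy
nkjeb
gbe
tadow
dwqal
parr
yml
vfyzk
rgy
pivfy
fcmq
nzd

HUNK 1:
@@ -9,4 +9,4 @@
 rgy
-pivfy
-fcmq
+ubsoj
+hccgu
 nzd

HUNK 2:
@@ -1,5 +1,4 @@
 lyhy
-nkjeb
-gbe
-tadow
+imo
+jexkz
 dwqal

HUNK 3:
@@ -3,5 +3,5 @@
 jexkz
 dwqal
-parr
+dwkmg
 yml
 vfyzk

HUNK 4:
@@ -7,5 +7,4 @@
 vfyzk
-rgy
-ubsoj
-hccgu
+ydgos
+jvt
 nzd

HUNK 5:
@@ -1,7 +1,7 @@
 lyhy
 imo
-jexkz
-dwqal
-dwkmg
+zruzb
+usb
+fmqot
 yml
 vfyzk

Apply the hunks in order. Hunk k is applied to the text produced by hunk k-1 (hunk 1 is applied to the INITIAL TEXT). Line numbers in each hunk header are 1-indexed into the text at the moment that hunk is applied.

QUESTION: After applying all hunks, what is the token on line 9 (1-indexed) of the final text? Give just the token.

Hunk 1: at line 9 remove [pivfy,fcmq] add [ubsoj,hccgu] -> 12 lines: lyhy nkjeb gbe tadow dwqal parr yml vfyzk rgy ubsoj hccgu nzd
Hunk 2: at line 1 remove [nkjeb,gbe,tadow] add [imo,jexkz] -> 11 lines: lyhy imo jexkz dwqal parr yml vfyzk rgy ubsoj hccgu nzd
Hunk 3: at line 3 remove [parr] add [dwkmg] -> 11 lines: lyhy imo jexkz dwqal dwkmg yml vfyzk rgy ubsoj hccgu nzd
Hunk 4: at line 7 remove [rgy,ubsoj,hccgu] add [ydgos,jvt] -> 10 lines: lyhy imo jexkz dwqal dwkmg yml vfyzk ydgos jvt nzd
Hunk 5: at line 1 remove [jexkz,dwqal,dwkmg] add [zruzb,usb,fmqot] -> 10 lines: lyhy imo zruzb usb fmqot yml vfyzk ydgos jvt nzd
Final line 9: jvt

Answer: jvt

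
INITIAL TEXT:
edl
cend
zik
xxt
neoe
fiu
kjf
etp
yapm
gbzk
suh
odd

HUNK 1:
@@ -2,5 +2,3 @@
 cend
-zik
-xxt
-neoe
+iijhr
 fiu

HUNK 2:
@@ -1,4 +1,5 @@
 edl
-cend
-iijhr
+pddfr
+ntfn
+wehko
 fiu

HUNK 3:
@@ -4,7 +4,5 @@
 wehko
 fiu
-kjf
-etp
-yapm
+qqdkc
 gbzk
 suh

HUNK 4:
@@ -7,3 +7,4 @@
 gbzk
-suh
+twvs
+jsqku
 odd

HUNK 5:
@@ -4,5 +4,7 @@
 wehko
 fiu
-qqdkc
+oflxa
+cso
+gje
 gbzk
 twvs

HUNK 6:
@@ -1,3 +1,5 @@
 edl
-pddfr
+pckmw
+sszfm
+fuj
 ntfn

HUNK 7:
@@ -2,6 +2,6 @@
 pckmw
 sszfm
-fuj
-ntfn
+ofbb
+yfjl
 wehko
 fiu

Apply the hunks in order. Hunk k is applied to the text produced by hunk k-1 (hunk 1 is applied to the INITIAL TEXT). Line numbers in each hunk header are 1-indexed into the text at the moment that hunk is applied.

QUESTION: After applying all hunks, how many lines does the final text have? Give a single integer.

Answer: 14

Derivation:
Hunk 1: at line 2 remove [zik,xxt,neoe] add [iijhr] -> 10 lines: edl cend iijhr fiu kjf etp yapm gbzk suh odd
Hunk 2: at line 1 remove [cend,iijhr] add [pddfr,ntfn,wehko] -> 11 lines: edl pddfr ntfn wehko fiu kjf etp yapm gbzk suh odd
Hunk 3: at line 4 remove [kjf,etp,yapm] add [qqdkc] -> 9 lines: edl pddfr ntfn wehko fiu qqdkc gbzk suh odd
Hunk 4: at line 7 remove [suh] add [twvs,jsqku] -> 10 lines: edl pddfr ntfn wehko fiu qqdkc gbzk twvs jsqku odd
Hunk 5: at line 4 remove [qqdkc] add [oflxa,cso,gje] -> 12 lines: edl pddfr ntfn wehko fiu oflxa cso gje gbzk twvs jsqku odd
Hunk 6: at line 1 remove [pddfr] add [pckmw,sszfm,fuj] -> 14 lines: edl pckmw sszfm fuj ntfn wehko fiu oflxa cso gje gbzk twvs jsqku odd
Hunk 7: at line 2 remove [fuj,ntfn] add [ofbb,yfjl] -> 14 lines: edl pckmw sszfm ofbb yfjl wehko fiu oflxa cso gje gbzk twvs jsqku odd
Final line count: 14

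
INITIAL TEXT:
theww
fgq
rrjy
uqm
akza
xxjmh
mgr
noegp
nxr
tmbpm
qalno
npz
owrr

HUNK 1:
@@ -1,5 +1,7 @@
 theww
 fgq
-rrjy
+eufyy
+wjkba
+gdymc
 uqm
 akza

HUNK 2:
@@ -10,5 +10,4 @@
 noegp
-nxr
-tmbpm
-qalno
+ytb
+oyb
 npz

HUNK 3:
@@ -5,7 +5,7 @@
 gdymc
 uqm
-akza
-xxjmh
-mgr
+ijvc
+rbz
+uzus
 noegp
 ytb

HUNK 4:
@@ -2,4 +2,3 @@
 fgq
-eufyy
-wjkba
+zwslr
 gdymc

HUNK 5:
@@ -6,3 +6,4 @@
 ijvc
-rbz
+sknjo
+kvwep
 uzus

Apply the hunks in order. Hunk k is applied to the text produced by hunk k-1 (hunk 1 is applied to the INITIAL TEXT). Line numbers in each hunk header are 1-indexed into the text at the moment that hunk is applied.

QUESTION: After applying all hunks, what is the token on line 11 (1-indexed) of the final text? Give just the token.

Answer: ytb

Derivation:
Hunk 1: at line 1 remove [rrjy] add [eufyy,wjkba,gdymc] -> 15 lines: theww fgq eufyy wjkba gdymc uqm akza xxjmh mgr noegp nxr tmbpm qalno npz owrr
Hunk 2: at line 10 remove [nxr,tmbpm,qalno] add [ytb,oyb] -> 14 lines: theww fgq eufyy wjkba gdymc uqm akza xxjmh mgr noegp ytb oyb npz owrr
Hunk 3: at line 5 remove [akza,xxjmh,mgr] add [ijvc,rbz,uzus] -> 14 lines: theww fgq eufyy wjkba gdymc uqm ijvc rbz uzus noegp ytb oyb npz owrr
Hunk 4: at line 2 remove [eufyy,wjkba] add [zwslr] -> 13 lines: theww fgq zwslr gdymc uqm ijvc rbz uzus noegp ytb oyb npz owrr
Hunk 5: at line 6 remove [rbz] add [sknjo,kvwep] -> 14 lines: theww fgq zwslr gdymc uqm ijvc sknjo kvwep uzus noegp ytb oyb npz owrr
Final line 11: ytb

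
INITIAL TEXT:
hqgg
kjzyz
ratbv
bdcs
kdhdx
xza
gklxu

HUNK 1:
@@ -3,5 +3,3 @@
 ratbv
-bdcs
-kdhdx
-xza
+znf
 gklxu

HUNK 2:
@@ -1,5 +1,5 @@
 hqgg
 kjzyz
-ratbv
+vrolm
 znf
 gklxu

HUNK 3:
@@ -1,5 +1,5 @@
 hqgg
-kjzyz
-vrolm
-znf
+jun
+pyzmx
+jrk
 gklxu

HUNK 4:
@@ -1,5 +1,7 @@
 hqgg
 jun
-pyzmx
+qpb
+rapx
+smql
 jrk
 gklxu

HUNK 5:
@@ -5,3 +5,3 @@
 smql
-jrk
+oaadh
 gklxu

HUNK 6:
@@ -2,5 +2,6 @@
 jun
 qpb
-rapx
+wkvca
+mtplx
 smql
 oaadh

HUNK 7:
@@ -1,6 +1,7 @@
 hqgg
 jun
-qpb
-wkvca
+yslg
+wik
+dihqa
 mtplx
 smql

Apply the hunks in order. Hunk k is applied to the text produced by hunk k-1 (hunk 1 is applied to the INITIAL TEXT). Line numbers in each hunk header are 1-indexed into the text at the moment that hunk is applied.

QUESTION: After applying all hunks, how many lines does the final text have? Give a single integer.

Hunk 1: at line 3 remove [bdcs,kdhdx,xza] add [znf] -> 5 lines: hqgg kjzyz ratbv znf gklxu
Hunk 2: at line 1 remove [ratbv] add [vrolm] -> 5 lines: hqgg kjzyz vrolm znf gklxu
Hunk 3: at line 1 remove [kjzyz,vrolm,znf] add [jun,pyzmx,jrk] -> 5 lines: hqgg jun pyzmx jrk gklxu
Hunk 4: at line 1 remove [pyzmx] add [qpb,rapx,smql] -> 7 lines: hqgg jun qpb rapx smql jrk gklxu
Hunk 5: at line 5 remove [jrk] add [oaadh] -> 7 lines: hqgg jun qpb rapx smql oaadh gklxu
Hunk 6: at line 2 remove [rapx] add [wkvca,mtplx] -> 8 lines: hqgg jun qpb wkvca mtplx smql oaadh gklxu
Hunk 7: at line 1 remove [qpb,wkvca] add [yslg,wik,dihqa] -> 9 lines: hqgg jun yslg wik dihqa mtplx smql oaadh gklxu
Final line count: 9

Answer: 9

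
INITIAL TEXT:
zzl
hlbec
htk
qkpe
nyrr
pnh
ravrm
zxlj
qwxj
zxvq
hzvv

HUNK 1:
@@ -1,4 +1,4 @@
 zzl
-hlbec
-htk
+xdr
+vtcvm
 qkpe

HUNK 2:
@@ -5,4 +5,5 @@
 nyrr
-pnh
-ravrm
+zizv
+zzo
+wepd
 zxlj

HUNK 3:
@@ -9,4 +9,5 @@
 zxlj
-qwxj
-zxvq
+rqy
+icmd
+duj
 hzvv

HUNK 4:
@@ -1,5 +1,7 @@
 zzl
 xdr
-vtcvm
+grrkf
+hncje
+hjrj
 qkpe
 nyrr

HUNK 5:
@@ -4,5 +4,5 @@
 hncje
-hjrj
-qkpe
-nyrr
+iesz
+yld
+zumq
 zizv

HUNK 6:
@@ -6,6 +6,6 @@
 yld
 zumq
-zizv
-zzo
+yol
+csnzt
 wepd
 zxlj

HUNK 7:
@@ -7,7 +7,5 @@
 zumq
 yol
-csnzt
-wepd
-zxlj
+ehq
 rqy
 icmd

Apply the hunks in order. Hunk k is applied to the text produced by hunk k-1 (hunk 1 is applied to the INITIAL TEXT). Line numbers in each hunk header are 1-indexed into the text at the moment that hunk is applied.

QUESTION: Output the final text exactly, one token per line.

Hunk 1: at line 1 remove [hlbec,htk] add [xdr,vtcvm] -> 11 lines: zzl xdr vtcvm qkpe nyrr pnh ravrm zxlj qwxj zxvq hzvv
Hunk 2: at line 5 remove [pnh,ravrm] add [zizv,zzo,wepd] -> 12 lines: zzl xdr vtcvm qkpe nyrr zizv zzo wepd zxlj qwxj zxvq hzvv
Hunk 3: at line 9 remove [qwxj,zxvq] add [rqy,icmd,duj] -> 13 lines: zzl xdr vtcvm qkpe nyrr zizv zzo wepd zxlj rqy icmd duj hzvv
Hunk 4: at line 1 remove [vtcvm] add [grrkf,hncje,hjrj] -> 15 lines: zzl xdr grrkf hncje hjrj qkpe nyrr zizv zzo wepd zxlj rqy icmd duj hzvv
Hunk 5: at line 4 remove [hjrj,qkpe,nyrr] add [iesz,yld,zumq] -> 15 lines: zzl xdr grrkf hncje iesz yld zumq zizv zzo wepd zxlj rqy icmd duj hzvv
Hunk 6: at line 6 remove [zizv,zzo] add [yol,csnzt] -> 15 lines: zzl xdr grrkf hncje iesz yld zumq yol csnzt wepd zxlj rqy icmd duj hzvv
Hunk 7: at line 7 remove [csnzt,wepd,zxlj] add [ehq] -> 13 lines: zzl xdr grrkf hncje iesz yld zumq yol ehq rqy icmd duj hzvv

Answer: zzl
xdr
grrkf
hncje
iesz
yld
zumq
yol
ehq
rqy
icmd
duj
hzvv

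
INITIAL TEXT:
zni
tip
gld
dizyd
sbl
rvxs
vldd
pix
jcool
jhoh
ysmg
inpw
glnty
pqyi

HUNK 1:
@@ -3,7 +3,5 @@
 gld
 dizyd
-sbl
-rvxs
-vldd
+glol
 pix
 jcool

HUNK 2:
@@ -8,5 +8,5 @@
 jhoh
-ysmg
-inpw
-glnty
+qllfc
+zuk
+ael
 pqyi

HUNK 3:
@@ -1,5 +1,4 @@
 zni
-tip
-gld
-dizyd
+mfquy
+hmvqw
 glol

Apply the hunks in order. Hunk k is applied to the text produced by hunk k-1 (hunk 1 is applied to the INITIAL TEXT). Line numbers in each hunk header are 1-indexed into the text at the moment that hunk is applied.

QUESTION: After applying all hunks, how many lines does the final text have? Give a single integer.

Hunk 1: at line 3 remove [sbl,rvxs,vldd] add [glol] -> 12 lines: zni tip gld dizyd glol pix jcool jhoh ysmg inpw glnty pqyi
Hunk 2: at line 8 remove [ysmg,inpw,glnty] add [qllfc,zuk,ael] -> 12 lines: zni tip gld dizyd glol pix jcool jhoh qllfc zuk ael pqyi
Hunk 3: at line 1 remove [tip,gld,dizyd] add [mfquy,hmvqw] -> 11 lines: zni mfquy hmvqw glol pix jcool jhoh qllfc zuk ael pqyi
Final line count: 11

Answer: 11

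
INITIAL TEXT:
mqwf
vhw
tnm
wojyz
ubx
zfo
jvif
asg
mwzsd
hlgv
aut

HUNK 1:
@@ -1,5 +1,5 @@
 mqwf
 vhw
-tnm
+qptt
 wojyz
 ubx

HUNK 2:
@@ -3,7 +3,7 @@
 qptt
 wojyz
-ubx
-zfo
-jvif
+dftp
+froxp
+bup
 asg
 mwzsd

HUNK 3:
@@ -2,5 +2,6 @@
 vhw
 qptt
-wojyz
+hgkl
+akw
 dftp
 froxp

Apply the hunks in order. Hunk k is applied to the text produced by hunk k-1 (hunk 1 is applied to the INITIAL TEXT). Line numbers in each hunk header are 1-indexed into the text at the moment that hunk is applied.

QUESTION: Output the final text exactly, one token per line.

Hunk 1: at line 1 remove [tnm] add [qptt] -> 11 lines: mqwf vhw qptt wojyz ubx zfo jvif asg mwzsd hlgv aut
Hunk 2: at line 3 remove [ubx,zfo,jvif] add [dftp,froxp,bup] -> 11 lines: mqwf vhw qptt wojyz dftp froxp bup asg mwzsd hlgv aut
Hunk 3: at line 2 remove [wojyz] add [hgkl,akw] -> 12 lines: mqwf vhw qptt hgkl akw dftp froxp bup asg mwzsd hlgv aut

Answer: mqwf
vhw
qptt
hgkl
akw
dftp
froxp
bup
asg
mwzsd
hlgv
aut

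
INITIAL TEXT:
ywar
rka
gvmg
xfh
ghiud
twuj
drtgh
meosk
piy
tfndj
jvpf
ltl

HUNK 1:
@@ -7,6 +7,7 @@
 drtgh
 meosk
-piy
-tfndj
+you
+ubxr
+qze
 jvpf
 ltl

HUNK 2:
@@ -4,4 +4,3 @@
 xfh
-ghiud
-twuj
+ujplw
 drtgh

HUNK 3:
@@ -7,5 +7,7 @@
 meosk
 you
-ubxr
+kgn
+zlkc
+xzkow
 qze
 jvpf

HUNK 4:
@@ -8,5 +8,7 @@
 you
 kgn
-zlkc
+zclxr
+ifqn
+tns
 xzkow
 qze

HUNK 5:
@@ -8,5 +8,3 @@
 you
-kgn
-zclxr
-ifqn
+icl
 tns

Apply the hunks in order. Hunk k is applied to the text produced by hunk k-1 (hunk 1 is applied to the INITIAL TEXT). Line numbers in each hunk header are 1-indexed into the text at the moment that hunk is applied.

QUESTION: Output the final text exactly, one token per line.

Hunk 1: at line 7 remove [piy,tfndj] add [you,ubxr,qze] -> 13 lines: ywar rka gvmg xfh ghiud twuj drtgh meosk you ubxr qze jvpf ltl
Hunk 2: at line 4 remove [ghiud,twuj] add [ujplw] -> 12 lines: ywar rka gvmg xfh ujplw drtgh meosk you ubxr qze jvpf ltl
Hunk 3: at line 7 remove [ubxr] add [kgn,zlkc,xzkow] -> 14 lines: ywar rka gvmg xfh ujplw drtgh meosk you kgn zlkc xzkow qze jvpf ltl
Hunk 4: at line 8 remove [zlkc] add [zclxr,ifqn,tns] -> 16 lines: ywar rka gvmg xfh ujplw drtgh meosk you kgn zclxr ifqn tns xzkow qze jvpf ltl
Hunk 5: at line 8 remove [kgn,zclxr,ifqn] add [icl] -> 14 lines: ywar rka gvmg xfh ujplw drtgh meosk you icl tns xzkow qze jvpf ltl

Answer: ywar
rka
gvmg
xfh
ujplw
drtgh
meosk
you
icl
tns
xzkow
qze
jvpf
ltl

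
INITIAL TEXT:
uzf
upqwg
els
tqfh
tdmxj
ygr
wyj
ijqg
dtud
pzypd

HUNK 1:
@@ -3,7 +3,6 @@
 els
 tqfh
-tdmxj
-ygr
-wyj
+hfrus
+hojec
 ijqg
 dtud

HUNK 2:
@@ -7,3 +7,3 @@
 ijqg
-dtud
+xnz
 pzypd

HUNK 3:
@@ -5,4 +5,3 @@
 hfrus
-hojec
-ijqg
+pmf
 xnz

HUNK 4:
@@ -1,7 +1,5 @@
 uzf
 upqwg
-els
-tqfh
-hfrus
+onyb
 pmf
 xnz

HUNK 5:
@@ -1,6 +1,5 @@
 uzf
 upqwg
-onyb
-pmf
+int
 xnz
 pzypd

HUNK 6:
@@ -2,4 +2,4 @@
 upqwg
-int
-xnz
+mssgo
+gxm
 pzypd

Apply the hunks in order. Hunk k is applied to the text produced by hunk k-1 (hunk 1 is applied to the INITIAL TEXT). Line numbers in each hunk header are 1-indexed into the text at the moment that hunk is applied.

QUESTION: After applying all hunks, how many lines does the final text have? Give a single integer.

Hunk 1: at line 3 remove [tdmxj,ygr,wyj] add [hfrus,hojec] -> 9 lines: uzf upqwg els tqfh hfrus hojec ijqg dtud pzypd
Hunk 2: at line 7 remove [dtud] add [xnz] -> 9 lines: uzf upqwg els tqfh hfrus hojec ijqg xnz pzypd
Hunk 3: at line 5 remove [hojec,ijqg] add [pmf] -> 8 lines: uzf upqwg els tqfh hfrus pmf xnz pzypd
Hunk 4: at line 1 remove [els,tqfh,hfrus] add [onyb] -> 6 lines: uzf upqwg onyb pmf xnz pzypd
Hunk 5: at line 1 remove [onyb,pmf] add [int] -> 5 lines: uzf upqwg int xnz pzypd
Hunk 6: at line 2 remove [int,xnz] add [mssgo,gxm] -> 5 lines: uzf upqwg mssgo gxm pzypd
Final line count: 5

Answer: 5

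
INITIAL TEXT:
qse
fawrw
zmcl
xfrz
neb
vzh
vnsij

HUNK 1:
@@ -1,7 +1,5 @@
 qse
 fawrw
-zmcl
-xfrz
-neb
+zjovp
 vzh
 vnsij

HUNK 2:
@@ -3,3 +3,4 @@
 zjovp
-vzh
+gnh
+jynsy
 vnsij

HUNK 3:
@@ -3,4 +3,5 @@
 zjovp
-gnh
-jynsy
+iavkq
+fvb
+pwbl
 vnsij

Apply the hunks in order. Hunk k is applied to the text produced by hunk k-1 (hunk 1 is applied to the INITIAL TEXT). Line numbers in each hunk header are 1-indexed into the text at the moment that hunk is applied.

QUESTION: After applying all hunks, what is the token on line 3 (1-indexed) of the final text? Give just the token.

Answer: zjovp

Derivation:
Hunk 1: at line 1 remove [zmcl,xfrz,neb] add [zjovp] -> 5 lines: qse fawrw zjovp vzh vnsij
Hunk 2: at line 3 remove [vzh] add [gnh,jynsy] -> 6 lines: qse fawrw zjovp gnh jynsy vnsij
Hunk 3: at line 3 remove [gnh,jynsy] add [iavkq,fvb,pwbl] -> 7 lines: qse fawrw zjovp iavkq fvb pwbl vnsij
Final line 3: zjovp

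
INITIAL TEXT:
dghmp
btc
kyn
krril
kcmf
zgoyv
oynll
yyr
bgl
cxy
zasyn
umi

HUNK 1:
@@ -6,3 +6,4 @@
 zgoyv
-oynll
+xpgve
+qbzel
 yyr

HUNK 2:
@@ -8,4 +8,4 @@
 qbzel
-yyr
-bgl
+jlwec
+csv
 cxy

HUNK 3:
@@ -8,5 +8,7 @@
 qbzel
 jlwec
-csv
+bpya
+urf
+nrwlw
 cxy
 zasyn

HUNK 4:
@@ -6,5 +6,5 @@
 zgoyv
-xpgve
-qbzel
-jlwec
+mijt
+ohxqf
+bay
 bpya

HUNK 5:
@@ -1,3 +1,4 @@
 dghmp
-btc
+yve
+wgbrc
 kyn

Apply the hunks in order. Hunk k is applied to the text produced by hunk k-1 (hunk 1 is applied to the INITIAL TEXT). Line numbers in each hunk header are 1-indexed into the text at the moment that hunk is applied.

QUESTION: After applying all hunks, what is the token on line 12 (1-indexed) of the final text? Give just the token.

Hunk 1: at line 6 remove [oynll] add [xpgve,qbzel] -> 13 lines: dghmp btc kyn krril kcmf zgoyv xpgve qbzel yyr bgl cxy zasyn umi
Hunk 2: at line 8 remove [yyr,bgl] add [jlwec,csv] -> 13 lines: dghmp btc kyn krril kcmf zgoyv xpgve qbzel jlwec csv cxy zasyn umi
Hunk 3: at line 8 remove [csv] add [bpya,urf,nrwlw] -> 15 lines: dghmp btc kyn krril kcmf zgoyv xpgve qbzel jlwec bpya urf nrwlw cxy zasyn umi
Hunk 4: at line 6 remove [xpgve,qbzel,jlwec] add [mijt,ohxqf,bay] -> 15 lines: dghmp btc kyn krril kcmf zgoyv mijt ohxqf bay bpya urf nrwlw cxy zasyn umi
Hunk 5: at line 1 remove [btc] add [yve,wgbrc] -> 16 lines: dghmp yve wgbrc kyn krril kcmf zgoyv mijt ohxqf bay bpya urf nrwlw cxy zasyn umi
Final line 12: urf

Answer: urf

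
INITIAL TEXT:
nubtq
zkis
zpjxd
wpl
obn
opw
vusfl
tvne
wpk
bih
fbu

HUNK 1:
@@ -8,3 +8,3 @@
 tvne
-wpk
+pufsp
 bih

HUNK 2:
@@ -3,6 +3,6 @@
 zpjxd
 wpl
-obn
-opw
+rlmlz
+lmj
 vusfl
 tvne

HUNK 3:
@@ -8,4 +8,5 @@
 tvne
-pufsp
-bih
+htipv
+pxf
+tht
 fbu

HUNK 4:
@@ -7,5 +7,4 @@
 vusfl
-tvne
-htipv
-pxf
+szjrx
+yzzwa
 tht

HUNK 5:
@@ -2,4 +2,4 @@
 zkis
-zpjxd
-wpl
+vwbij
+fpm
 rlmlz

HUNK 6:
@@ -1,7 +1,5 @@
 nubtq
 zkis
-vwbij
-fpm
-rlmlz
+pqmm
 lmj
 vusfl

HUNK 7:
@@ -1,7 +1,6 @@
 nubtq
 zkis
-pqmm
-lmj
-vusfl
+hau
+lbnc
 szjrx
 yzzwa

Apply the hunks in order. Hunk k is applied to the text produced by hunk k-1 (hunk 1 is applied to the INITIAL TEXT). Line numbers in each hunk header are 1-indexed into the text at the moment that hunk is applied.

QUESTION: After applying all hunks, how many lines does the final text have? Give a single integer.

Hunk 1: at line 8 remove [wpk] add [pufsp] -> 11 lines: nubtq zkis zpjxd wpl obn opw vusfl tvne pufsp bih fbu
Hunk 2: at line 3 remove [obn,opw] add [rlmlz,lmj] -> 11 lines: nubtq zkis zpjxd wpl rlmlz lmj vusfl tvne pufsp bih fbu
Hunk 3: at line 8 remove [pufsp,bih] add [htipv,pxf,tht] -> 12 lines: nubtq zkis zpjxd wpl rlmlz lmj vusfl tvne htipv pxf tht fbu
Hunk 4: at line 7 remove [tvne,htipv,pxf] add [szjrx,yzzwa] -> 11 lines: nubtq zkis zpjxd wpl rlmlz lmj vusfl szjrx yzzwa tht fbu
Hunk 5: at line 2 remove [zpjxd,wpl] add [vwbij,fpm] -> 11 lines: nubtq zkis vwbij fpm rlmlz lmj vusfl szjrx yzzwa tht fbu
Hunk 6: at line 1 remove [vwbij,fpm,rlmlz] add [pqmm] -> 9 lines: nubtq zkis pqmm lmj vusfl szjrx yzzwa tht fbu
Hunk 7: at line 1 remove [pqmm,lmj,vusfl] add [hau,lbnc] -> 8 lines: nubtq zkis hau lbnc szjrx yzzwa tht fbu
Final line count: 8

Answer: 8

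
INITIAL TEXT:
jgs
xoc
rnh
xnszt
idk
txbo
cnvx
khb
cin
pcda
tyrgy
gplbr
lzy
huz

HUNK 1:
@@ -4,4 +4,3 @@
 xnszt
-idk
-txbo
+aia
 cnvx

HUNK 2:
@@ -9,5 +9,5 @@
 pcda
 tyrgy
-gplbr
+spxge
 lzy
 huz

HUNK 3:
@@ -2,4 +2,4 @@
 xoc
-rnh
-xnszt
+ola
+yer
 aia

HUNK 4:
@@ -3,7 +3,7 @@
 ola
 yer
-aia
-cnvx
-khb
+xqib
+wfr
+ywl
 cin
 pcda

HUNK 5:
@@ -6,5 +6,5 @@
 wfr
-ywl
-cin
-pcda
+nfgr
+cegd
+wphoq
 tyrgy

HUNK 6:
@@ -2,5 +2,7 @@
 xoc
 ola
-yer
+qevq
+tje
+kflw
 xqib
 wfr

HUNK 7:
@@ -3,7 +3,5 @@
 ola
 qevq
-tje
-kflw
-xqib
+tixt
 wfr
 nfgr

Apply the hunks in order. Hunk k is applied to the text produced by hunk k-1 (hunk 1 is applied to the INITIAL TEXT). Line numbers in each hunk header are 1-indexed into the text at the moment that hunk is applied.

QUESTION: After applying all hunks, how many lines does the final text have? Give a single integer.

Answer: 13

Derivation:
Hunk 1: at line 4 remove [idk,txbo] add [aia] -> 13 lines: jgs xoc rnh xnszt aia cnvx khb cin pcda tyrgy gplbr lzy huz
Hunk 2: at line 9 remove [gplbr] add [spxge] -> 13 lines: jgs xoc rnh xnszt aia cnvx khb cin pcda tyrgy spxge lzy huz
Hunk 3: at line 2 remove [rnh,xnszt] add [ola,yer] -> 13 lines: jgs xoc ola yer aia cnvx khb cin pcda tyrgy spxge lzy huz
Hunk 4: at line 3 remove [aia,cnvx,khb] add [xqib,wfr,ywl] -> 13 lines: jgs xoc ola yer xqib wfr ywl cin pcda tyrgy spxge lzy huz
Hunk 5: at line 6 remove [ywl,cin,pcda] add [nfgr,cegd,wphoq] -> 13 lines: jgs xoc ola yer xqib wfr nfgr cegd wphoq tyrgy spxge lzy huz
Hunk 6: at line 2 remove [yer] add [qevq,tje,kflw] -> 15 lines: jgs xoc ola qevq tje kflw xqib wfr nfgr cegd wphoq tyrgy spxge lzy huz
Hunk 7: at line 3 remove [tje,kflw,xqib] add [tixt] -> 13 lines: jgs xoc ola qevq tixt wfr nfgr cegd wphoq tyrgy spxge lzy huz
Final line count: 13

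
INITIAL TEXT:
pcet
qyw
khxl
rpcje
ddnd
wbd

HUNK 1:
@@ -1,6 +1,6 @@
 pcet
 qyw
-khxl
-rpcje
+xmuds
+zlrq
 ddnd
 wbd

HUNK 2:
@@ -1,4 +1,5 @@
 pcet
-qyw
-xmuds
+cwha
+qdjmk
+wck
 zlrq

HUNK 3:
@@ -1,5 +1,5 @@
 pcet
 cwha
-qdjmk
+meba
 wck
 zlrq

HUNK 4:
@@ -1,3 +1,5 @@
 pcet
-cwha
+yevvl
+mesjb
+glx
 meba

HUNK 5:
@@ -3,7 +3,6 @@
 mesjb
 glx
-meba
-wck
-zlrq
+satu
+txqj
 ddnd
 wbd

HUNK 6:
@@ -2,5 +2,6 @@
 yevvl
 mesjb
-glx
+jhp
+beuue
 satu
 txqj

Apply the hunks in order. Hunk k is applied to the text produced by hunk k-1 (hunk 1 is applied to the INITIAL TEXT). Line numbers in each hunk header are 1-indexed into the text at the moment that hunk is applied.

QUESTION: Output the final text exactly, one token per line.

Hunk 1: at line 1 remove [khxl,rpcje] add [xmuds,zlrq] -> 6 lines: pcet qyw xmuds zlrq ddnd wbd
Hunk 2: at line 1 remove [qyw,xmuds] add [cwha,qdjmk,wck] -> 7 lines: pcet cwha qdjmk wck zlrq ddnd wbd
Hunk 3: at line 1 remove [qdjmk] add [meba] -> 7 lines: pcet cwha meba wck zlrq ddnd wbd
Hunk 4: at line 1 remove [cwha] add [yevvl,mesjb,glx] -> 9 lines: pcet yevvl mesjb glx meba wck zlrq ddnd wbd
Hunk 5: at line 3 remove [meba,wck,zlrq] add [satu,txqj] -> 8 lines: pcet yevvl mesjb glx satu txqj ddnd wbd
Hunk 6: at line 2 remove [glx] add [jhp,beuue] -> 9 lines: pcet yevvl mesjb jhp beuue satu txqj ddnd wbd

Answer: pcet
yevvl
mesjb
jhp
beuue
satu
txqj
ddnd
wbd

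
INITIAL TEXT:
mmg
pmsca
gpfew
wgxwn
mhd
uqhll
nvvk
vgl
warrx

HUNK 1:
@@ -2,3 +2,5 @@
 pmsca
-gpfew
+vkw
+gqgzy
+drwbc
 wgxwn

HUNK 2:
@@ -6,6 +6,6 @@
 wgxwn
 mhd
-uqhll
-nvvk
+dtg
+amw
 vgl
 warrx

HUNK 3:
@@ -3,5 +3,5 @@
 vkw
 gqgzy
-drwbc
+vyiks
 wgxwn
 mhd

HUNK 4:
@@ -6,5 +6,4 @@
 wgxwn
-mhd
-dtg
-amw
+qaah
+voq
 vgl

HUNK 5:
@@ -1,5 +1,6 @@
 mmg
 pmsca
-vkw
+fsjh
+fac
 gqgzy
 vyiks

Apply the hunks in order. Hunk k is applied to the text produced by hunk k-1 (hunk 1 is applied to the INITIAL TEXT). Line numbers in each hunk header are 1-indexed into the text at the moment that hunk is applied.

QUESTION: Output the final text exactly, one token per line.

Answer: mmg
pmsca
fsjh
fac
gqgzy
vyiks
wgxwn
qaah
voq
vgl
warrx

Derivation:
Hunk 1: at line 2 remove [gpfew] add [vkw,gqgzy,drwbc] -> 11 lines: mmg pmsca vkw gqgzy drwbc wgxwn mhd uqhll nvvk vgl warrx
Hunk 2: at line 6 remove [uqhll,nvvk] add [dtg,amw] -> 11 lines: mmg pmsca vkw gqgzy drwbc wgxwn mhd dtg amw vgl warrx
Hunk 3: at line 3 remove [drwbc] add [vyiks] -> 11 lines: mmg pmsca vkw gqgzy vyiks wgxwn mhd dtg amw vgl warrx
Hunk 4: at line 6 remove [mhd,dtg,amw] add [qaah,voq] -> 10 lines: mmg pmsca vkw gqgzy vyiks wgxwn qaah voq vgl warrx
Hunk 5: at line 1 remove [vkw] add [fsjh,fac] -> 11 lines: mmg pmsca fsjh fac gqgzy vyiks wgxwn qaah voq vgl warrx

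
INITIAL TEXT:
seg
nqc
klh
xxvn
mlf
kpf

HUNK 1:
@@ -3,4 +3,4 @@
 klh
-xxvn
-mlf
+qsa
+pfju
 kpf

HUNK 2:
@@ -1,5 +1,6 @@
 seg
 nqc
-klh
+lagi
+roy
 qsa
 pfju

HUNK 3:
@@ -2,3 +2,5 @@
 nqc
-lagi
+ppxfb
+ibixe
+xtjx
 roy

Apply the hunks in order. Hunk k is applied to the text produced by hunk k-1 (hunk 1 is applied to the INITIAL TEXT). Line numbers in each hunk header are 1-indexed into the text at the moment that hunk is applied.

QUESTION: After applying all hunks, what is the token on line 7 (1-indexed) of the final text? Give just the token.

Hunk 1: at line 3 remove [xxvn,mlf] add [qsa,pfju] -> 6 lines: seg nqc klh qsa pfju kpf
Hunk 2: at line 1 remove [klh] add [lagi,roy] -> 7 lines: seg nqc lagi roy qsa pfju kpf
Hunk 3: at line 2 remove [lagi] add [ppxfb,ibixe,xtjx] -> 9 lines: seg nqc ppxfb ibixe xtjx roy qsa pfju kpf
Final line 7: qsa

Answer: qsa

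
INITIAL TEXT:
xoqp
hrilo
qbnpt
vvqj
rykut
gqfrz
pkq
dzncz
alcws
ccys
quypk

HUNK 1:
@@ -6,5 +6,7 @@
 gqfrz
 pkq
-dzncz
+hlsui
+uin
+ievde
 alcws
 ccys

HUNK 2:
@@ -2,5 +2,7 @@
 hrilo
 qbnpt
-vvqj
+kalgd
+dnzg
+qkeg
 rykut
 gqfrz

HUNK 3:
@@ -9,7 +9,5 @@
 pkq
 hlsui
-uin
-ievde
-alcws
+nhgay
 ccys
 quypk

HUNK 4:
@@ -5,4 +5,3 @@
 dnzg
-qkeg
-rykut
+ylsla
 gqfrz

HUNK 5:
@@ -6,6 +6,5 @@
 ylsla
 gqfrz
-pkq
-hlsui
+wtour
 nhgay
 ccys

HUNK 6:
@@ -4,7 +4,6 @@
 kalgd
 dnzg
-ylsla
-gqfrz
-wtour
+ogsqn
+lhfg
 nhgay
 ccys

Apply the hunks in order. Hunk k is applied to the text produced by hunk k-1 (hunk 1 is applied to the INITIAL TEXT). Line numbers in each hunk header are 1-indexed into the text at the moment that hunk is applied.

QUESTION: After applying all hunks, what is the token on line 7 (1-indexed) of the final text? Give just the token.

Answer: lhfg

Derivation:
Hunk 1: at line 6 remove [dzncz] add [hlsui,uin,ievde] -> 13 lines: xoqp hrilo qbnpt vvqj rykut gqfrz pkq hlsui uin ievde alcws ccys quypk
Hunk 2: at line 2 remove [vvqj] add [kalgd,dnzg,qkeg] -> 15 lines: xoqp hrilo qbnpt kalgd dnzg qkeg rykut gqfrz pkq hlsui uin ievde alcws ccys quypk
Hunk 3: at line 9 remove [uin,ievde,alcws] add [nhgay] -> 13 lines: xoqp hrilo qbnpt kalgd dnzg qkeg rykut gqfrz pkq hlsui nhgay ccys quypk
Hunk 4: at line 5 remove [qkeg,rykut] add [ylsla] -> 12 lines: xoqp hrilo qbnpt kalgd dnzg ylsla gqfrz pkq hlsui nhgay ccys quypk
Hunk 5: at line 6 remove [pkq,hlsui] add [wtour] -> 11 lines: xoqp hrilo qbnpt kalgd dnzg ylsla gqfrz wtour nhgay ccys quypk
Hunk 6: at line 4 remove [ylsla,gqfrz,wtour] add [ogsqn,lhfg] -> 10 lines: xoqp hrilo qbnpt kalgd dnzg ogsqn lhfg nhgay ccys quypk
Final line 7: lhfg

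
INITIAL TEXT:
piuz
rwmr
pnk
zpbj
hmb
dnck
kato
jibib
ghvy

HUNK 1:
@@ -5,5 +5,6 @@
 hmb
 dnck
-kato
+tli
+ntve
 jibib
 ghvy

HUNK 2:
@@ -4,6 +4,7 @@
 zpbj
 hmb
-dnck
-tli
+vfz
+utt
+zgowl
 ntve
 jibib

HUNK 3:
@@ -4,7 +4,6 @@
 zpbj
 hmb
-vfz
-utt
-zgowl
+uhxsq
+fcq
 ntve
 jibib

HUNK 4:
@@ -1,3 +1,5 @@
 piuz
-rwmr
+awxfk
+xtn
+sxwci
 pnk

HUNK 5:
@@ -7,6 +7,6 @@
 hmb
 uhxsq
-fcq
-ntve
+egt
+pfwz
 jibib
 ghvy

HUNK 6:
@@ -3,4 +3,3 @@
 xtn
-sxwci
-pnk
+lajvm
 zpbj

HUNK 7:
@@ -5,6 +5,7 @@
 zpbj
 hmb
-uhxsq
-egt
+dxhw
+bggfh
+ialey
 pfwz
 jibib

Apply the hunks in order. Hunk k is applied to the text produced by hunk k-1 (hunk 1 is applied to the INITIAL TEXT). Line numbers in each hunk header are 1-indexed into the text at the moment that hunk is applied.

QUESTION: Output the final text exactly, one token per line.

Hunk 1: at line 5 remove [kato] add [tli,ntve] -> 10 lines: piuz rwmr pnk zpbj hmb dnck tli ntve jibib ghvy
Hunk 2: at line 4 remove [dnck,tli] add [vfz,utt,zgowl] -> 11 lines: piuz rwmr pnk zpbj hmb vfz utt zgowl ntve jibib ghvy
Hunk 3: at line 4 remove [vfz,utt,zgowl] add [uhxsq,fcq] -> 10 lines: piuz rwmr pnk zpbj hmb uhxsq fcq ntve jibib ghvy
Hunk 4: at line 1 remove [rwmr] add [awxfk,xtn,sxwci] -> 12 lines: piuz awxfk xtn sxwci pnk zpbj hmb uhxsq fcq ntve jibib ghvy
Hunk 5: at line 7 remove [fcq,ntve] add [egt,pfwz] -> 12 lines: piuz awxfk xtn sxwci pnk zpbj hmb uhxsq egt pfwz jibib ghvy
Hunk 6: at line 3 remove [sxwci,pnk] add [lajvm] -> 11 lines: piuz awxfk xtn lajvm zpbj hmb uhxsq egt pfwz jibib ghvy
Hunk 7: at line 5 remove [uhxsq,egt] add [dxhw,bggfh,ialey] -> 12 lines: piuz awxfk xtn lajvm zpbj hmb dxhw bggfh ialey pfwz jibib ghvy

Answer: piuz
awxfk
xtn
lajvm
zpbj
hmb
dxhw
bggfh
ialey
pfwz
jibib
ghvy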